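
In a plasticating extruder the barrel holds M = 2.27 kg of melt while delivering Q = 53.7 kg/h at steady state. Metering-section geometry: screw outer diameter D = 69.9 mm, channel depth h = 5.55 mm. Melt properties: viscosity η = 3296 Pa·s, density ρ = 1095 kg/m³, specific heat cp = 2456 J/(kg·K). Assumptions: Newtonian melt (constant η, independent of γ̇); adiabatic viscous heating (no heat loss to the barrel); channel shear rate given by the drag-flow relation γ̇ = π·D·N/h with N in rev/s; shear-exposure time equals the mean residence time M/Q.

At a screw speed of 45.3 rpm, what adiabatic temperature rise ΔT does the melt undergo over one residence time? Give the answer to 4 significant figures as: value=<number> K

value=166.4 K

Convert throughput: Q = 53.7 kg/h = 53.7/3600 = 0.0149167 kg/s
t_res = M / Q_s = 2.27 / 0.0149167 = 152.179 s
Convert to SI: D = 0.0699 m, h = 0.00555 m, N = 45.3/60 = 0.755 rev/s
Shear rate: γ̇ = πDN/h = π·0.0699·0.755/0.00555 = 29.8731 s⁻¹
ΔT = η·γ̇²·t_res / (ρ·cp) = 3296 · (29.8731)² · 152.179 / (1095 · 2456) = 166.441 K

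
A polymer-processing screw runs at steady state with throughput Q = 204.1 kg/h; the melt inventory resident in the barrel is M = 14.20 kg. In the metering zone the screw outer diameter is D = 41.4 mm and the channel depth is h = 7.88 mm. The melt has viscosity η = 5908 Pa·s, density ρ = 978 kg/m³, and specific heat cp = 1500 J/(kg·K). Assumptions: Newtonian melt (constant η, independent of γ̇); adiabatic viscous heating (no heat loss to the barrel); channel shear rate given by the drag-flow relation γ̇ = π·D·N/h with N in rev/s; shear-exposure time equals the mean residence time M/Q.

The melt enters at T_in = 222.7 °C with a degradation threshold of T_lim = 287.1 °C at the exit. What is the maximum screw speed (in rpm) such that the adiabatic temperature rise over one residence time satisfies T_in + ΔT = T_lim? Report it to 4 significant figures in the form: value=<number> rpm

Q_s = Q / 3600 = 204.1 / 3600 = 0.0566944 kg/s
Mean residence time: t_res = M/Q_s = 14.20 kg / 0.0566944 kg/s = 250.465 s
D = 41.4 mm = 0.0414 m;  h = 7.88 mm = 0.00788 m
Allowable rise: ΔT_a = T_lim − T_in = 287.1 − 222.7 = 64.4 K
Invert ΔT = ηγ̇²t_res/(ρcp) for γ̇: γ̇_max² = ΔT_a ρ cp / (η t_res) = 64.4·978·1500 / (5908·250.465) = 63.8451 s⁻²
γ̇_max = sqrt(63.8451) = 7.99031 s⁻¹
Solve γ̇ = πDN/h for N: N_max = γ̇_max·h/(π·D) = 7.99031 × 0.00788 / (π × 0.0414) = 0.484105 rev/s = 29.0463 rpm

value=29.05 rpm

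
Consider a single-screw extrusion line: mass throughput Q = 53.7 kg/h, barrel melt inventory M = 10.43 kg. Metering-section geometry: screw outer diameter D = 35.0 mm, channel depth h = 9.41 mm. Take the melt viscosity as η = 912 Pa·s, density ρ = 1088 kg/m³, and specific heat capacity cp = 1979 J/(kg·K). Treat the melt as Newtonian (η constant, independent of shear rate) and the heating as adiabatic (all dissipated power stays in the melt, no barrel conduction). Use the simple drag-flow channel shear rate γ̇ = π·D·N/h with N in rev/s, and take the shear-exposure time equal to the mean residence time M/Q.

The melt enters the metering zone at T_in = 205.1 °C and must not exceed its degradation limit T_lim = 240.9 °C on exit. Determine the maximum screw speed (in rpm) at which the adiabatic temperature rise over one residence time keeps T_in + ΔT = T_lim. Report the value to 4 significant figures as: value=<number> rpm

Throughput in SI: Q_s = 53.7 kg/h ÷ 3600 s/h = 0.0149167 kg/s
t_res = M / Q_s = 10.43 / 0.0149167 = 699.218 s
D = 35.0 mm = 0.035 m;  h = 9.41 mm = 0.00941 m
ΔT_a = T_lim − T_in = 240.9 °C − 205.1 °C = 35.8 K
γ̇_max² = ΔT_a·ρ·cp/(η·t_res) = 35.8·1088·1979/(912·699.218) = 120.879 s⁻²
γ̇_max = √120.879 = 10.9945 s⁻¹
Solve γ̇ = πDN/h for N: N_max = γ̇_max·h/(π·D) = 10.9945 × 0.00941 / (π × 0.035) = 0.940907 rev/s = 56.4544 rpm

value=56.45 rpm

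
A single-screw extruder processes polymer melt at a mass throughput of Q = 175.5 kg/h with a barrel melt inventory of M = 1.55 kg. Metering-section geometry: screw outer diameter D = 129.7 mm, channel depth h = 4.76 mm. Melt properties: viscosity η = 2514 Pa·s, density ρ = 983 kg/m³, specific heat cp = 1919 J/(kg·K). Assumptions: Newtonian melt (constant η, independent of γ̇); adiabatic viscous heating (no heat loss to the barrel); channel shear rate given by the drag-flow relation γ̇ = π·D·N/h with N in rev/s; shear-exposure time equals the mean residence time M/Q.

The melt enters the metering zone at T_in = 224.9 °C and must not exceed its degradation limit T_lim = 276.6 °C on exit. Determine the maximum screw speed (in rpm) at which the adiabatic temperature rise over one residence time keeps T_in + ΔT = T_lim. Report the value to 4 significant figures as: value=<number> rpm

Throughput in SI: Q_s = 175.5 kg/h ÷ 3600 s/h = 0.04875 kg/s
t_res = M / Q_s = 1.55 ÷ 0.04875 = 31.7949 s
D = 129.7 mm = 0.1297 m;  h = 4.76 mm = 0.00476 m
ΔT_a = T_lim − T_in = 276.6 °C − 224.9 °C = 51.7 K
Invert ΔT = ηγ̇²t_res/(ρcp) for γ̇: γ̇_max² = ΔT_a ρ cp / (η t_res) = 51.7·983·1919 / (2514·31.7949) = 1220.1 s⁻²
γ̇_max = sqrt(1220.1) = 34.93 s⁻¹
N_max = γ̇_max·h / (π·D) = 34.93 · 0.00476 / (π · 0.1297) = 0.408052 rev/s = 24.4831 rpm

value=24.48 rpm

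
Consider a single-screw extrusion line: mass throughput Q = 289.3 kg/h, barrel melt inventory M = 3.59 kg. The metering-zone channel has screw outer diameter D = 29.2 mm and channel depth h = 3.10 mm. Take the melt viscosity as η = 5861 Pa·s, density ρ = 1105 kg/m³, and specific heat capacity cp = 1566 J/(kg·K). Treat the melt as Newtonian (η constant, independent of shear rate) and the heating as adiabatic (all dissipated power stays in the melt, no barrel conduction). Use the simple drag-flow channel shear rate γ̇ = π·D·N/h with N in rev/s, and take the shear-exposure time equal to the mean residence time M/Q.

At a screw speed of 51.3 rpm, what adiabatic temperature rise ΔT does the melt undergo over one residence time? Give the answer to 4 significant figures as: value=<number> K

value=96.86 K

Q_s = Q / 3600 = 289.3 / 3600 = 0.0803611 kg/s
Mean residence time: t_res = M/Q_s = 3.59 kg / 0.0803611 kg/s = 44.6733 s
D = 29.2 mm = 0.0292 m;  h = 3.10 mm = 0.0031 m;  N = 51.3 rpm / 60 = 0.855 rev/s
γ̇ = π·D·N / h = π · 0.0292 · 0.855 / 0.0031 = 25.301 s⁻¹
ΔT = η·γ̇²·t_res/(ρ·cp) = [5861 × 25.301² × 44.6733] / [1105 × 1566] = 96.8591 K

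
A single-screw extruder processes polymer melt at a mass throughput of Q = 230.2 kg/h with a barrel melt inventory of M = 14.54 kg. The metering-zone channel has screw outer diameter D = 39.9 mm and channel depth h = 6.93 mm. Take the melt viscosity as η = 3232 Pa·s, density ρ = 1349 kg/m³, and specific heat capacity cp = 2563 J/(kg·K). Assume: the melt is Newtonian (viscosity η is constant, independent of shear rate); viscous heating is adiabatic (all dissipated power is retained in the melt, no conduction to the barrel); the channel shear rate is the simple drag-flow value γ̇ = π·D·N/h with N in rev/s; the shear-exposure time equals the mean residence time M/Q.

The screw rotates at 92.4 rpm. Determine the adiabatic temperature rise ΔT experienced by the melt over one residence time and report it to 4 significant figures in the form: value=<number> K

Q_s = Q / 3600 = 230.2 / 3600 = 0.0639444 kg/s
t_res = M / Q_s = 14.54 / 0.0639444 = 227.385 s
Convert to SI: D = 0.0399 m, h = 0.00693 m, N = 92.4/60 = 1.54 rev/s
γ̇ = π·D·N / h = π · 0.0399 · 1.54 / 0.00693 = 27.8555 s⁻¹
ΔT = η·γ̇²·t_res/(ρ·cp) = [3232 × 27.8555² × 227.385] / [1349 × 2563] = 164.927 K

value=164.9 K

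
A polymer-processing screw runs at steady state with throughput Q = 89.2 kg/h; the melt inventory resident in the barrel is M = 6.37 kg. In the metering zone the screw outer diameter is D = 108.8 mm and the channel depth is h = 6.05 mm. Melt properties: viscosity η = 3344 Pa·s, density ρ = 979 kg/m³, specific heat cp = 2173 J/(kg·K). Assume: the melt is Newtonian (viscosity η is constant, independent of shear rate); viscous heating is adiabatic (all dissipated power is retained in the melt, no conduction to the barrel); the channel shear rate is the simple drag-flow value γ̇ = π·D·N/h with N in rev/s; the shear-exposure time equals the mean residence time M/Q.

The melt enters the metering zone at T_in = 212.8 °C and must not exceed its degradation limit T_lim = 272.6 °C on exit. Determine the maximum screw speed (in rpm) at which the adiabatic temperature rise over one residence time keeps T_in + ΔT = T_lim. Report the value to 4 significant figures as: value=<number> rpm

value=12.92 rpm

Throughput in SI: Q_s = 89.2 kg/h ÷ 3600 s/h = 0.0247778 kg/s
t_res = M / Q_s = 6.37 / 0.0247778 = 257.085 s
Geometry in SI: D = 108.8 mm → 0.1088 m, h = 6.05 mm → 0.00605 m
ΔT_a = T_lim − T_in = 272.6 °C − 212.8 °C = 59.8 K
Invert ΔT = ηγ̇²t_res/(ρcp) for γ̇: γ̇_max² = ΔT_a ρ cp / (η t_res) = 59.8·979·2173 / (3344·257.085) = 147.979 s⁻²
γ̇_max = sqrt(147.979) = 12.1647 s⁻¹
N_max = γ̇_max·h / (π·D) = 12.1647 · 0.00605 / (π · 0.1088) = 0.215316 rev/s = 12.919 rpm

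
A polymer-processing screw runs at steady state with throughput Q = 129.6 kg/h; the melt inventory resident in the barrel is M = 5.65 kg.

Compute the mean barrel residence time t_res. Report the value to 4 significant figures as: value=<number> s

Q_s = Q / 3600 = 129.6 / 3600 = 0.036 kg/s
Mean residence time: t_res = M/Q_s = 5.65 kg / 0.036 kg/s = 156.944 s

value=156.9 s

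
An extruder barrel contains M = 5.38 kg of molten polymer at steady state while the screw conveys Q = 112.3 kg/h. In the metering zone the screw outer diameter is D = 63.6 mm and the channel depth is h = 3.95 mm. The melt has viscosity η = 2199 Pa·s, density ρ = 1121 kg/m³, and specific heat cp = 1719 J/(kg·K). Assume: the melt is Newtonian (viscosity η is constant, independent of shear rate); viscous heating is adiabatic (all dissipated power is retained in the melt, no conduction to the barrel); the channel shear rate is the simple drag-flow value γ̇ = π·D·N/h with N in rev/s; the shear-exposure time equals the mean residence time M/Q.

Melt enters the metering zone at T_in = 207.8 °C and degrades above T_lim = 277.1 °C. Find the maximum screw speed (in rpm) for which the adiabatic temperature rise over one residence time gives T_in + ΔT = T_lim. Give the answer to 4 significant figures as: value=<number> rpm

value=22.26 rpm

Convert throughput: Q = 112.3 kg/h = 112.3/3600 = 0.0311944 kg/s
t_res = M / Q_s = 5.38 / 0.0311944 = 172.467 s
D = 63.6 mm = 0.0636 m;  h = 3.95 mm = 0.00395 m
ΔT_a = T_lim − T_in = 277.1 − 207.8 = 69.3 K
Invert ΔT = ηγ̇²t_res/(ρcp) for γ̇: γ̇_max² = ΔT_a ρ cp / (η t_res) = 69.3·1121·1719 / (2199·172.467) = 352.115 s⁻²
γ̇_max = sqrt(352.115) = 18.7647 s⁻¹
Solve γ̇ = πDN/h for N: N_max = γ̇_max·h/(π·D) = 18.7647 × 0.00395 / (π × 0.0636) = 0.370964 rev/s = 22.2579 rpm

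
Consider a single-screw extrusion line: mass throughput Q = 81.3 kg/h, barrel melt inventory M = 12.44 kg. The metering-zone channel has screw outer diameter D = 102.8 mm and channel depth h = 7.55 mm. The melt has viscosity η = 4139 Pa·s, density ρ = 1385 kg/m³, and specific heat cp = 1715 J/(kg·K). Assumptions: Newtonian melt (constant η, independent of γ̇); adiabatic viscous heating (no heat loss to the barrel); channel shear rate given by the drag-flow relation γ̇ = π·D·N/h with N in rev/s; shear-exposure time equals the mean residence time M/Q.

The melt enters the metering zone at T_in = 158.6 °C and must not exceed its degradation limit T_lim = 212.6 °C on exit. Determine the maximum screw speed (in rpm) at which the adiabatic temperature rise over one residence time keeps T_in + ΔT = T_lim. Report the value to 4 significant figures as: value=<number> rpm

Throughput in SI: Q_s = 81.3 kg/h ÷ 3600 s/h = 0.0225833 kg/s
t_res = M / Q_s = 12.44 / 0.0225833 = 550.849 s
D = 102.8 mm = 0.1028 m;  h = 7.55 mm = 0.00755 m
Allowable rise: ΔT_a = T_lim − T_in = 212.6 − 158.6 = 54 K
γ̇_max² = ΔT_a·ρ·cp/(η·t_res) = 54·1385·1715/(4139·550.849) = 56.2574 s⁻²
Take the square root: γ̇_max = √(56.2574) = 7.5005 s⁻¹
N_max = γ̇_max·h / (π·D) = 7.5005 · 0.00755 / (π · 0.1028) = 0.175345 rev/s = 10.5207 rpm

value=10.52 rpm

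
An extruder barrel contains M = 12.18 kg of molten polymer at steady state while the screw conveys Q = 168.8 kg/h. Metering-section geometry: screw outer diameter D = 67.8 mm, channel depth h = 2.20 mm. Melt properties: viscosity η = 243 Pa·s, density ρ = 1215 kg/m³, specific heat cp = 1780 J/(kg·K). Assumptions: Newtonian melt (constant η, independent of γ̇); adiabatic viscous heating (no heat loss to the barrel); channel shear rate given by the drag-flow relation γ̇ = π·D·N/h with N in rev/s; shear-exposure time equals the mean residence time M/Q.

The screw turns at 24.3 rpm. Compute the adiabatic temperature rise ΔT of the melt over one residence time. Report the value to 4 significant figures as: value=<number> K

value=44.88 K

Convert throughput: Q = 168.8 kg/h = 168.8/3600 = 0.0468889 kg/s
t_res = M / Q_s = 12.18 ÷ 0.0468889 = 259.763 s
Convert to SI: D = 0.0678 m, h = 0.0022 m, N = 24.3/60 = 0.405 rev/s
Shear rate: γ̇ = πDN/h = π·0.0678·0.405/0.0022 = 39.2114 s⁻¹
ΔT = η·γ̇²·t_res/(ρ·cp) = [243 × 39.2114² × 259.763] / [1215 × 1780] = 44.8757 K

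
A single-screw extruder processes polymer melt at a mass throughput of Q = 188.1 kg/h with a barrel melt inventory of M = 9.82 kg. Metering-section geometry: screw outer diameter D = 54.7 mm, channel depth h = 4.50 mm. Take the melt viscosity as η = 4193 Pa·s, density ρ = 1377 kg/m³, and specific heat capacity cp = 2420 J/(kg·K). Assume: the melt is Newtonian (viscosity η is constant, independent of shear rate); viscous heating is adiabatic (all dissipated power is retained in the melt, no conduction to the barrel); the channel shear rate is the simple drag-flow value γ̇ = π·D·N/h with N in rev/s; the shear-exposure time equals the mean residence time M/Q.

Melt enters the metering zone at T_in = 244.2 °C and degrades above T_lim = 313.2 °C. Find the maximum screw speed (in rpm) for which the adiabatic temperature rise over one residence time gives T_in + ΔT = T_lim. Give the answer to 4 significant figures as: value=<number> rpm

value=26.84 rpm

Throughput in SI: Q_s = 188.1 kg/h ÷ 3600 s/h = 0.05225 kg/s
Mean residence time: t_res = M/Q_s = 9.82 kg / 0.05225 kg/s = 187.943 s
D = 54.7 mm = 0.0547 m;  h = 4.50 mm = 0.0045 m
ΔT_a = T_lim − T_in = 313.2 − 244.2 = 69 K
γ̇_max² = ΔT_a·ρ·cp/(η·t_res) = 69·1377·2420/(4193·187.943) = 291.775 s⁻²
Take the square root: γ̇_max = √(291.775) = 17.0814 s⁻¹
N_max = γ̇_max·h / (π·D) = 17.0814 · 0.0045 / (π · 0.0547) = 0.447301 rev/s = 26.838 rpm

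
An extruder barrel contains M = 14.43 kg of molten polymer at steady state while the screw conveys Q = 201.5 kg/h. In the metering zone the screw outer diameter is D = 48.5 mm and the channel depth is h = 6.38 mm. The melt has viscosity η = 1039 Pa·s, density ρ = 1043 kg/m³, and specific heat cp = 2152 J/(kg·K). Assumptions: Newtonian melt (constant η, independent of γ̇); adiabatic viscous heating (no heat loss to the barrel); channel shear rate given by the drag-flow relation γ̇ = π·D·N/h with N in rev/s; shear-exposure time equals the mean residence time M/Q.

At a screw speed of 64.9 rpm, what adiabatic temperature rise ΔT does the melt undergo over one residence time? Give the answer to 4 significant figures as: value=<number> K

Q_s = Q / 3600 = 201.5 / 3600 = 0.0559722 kg/s
t_res = M / Q_s = 14.43 ÷ 0.0559722 = 257.806 s
D = 48.5 mm = 0.0485 m;  h = 6.38 mm = 0.00638 m;  N = 64.9 rpm / 60 = 1.08167 rev/s
γ̇ = π D N / h = (π)(0.0485)(1.08167) / 0.00638 = 25.8324 s⁻¹
ΔT = η·γ̇²·t_res / (ρ·cp) = 1039 · (25.8324)² · 257.806 / (1043 · 2152) = 79.6364 K

value=79.64 K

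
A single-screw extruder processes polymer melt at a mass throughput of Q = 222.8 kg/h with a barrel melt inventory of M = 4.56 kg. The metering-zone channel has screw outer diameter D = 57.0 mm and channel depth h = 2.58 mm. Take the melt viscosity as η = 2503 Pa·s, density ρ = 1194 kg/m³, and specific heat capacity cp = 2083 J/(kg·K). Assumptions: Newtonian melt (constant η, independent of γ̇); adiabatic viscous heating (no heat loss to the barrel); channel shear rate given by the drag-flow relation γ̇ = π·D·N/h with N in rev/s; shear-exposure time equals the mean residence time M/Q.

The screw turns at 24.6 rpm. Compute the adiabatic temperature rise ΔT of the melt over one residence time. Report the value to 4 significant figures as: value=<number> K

value=60.05 K

Q_s = Q / 3600 = 222.8 / 3600 = 0.0618889 kg/s
t_res = M / Q_s = 4.56 / 0.0618889 = 73.6804 s
D = 57.0 mm = 0.057 m;  h = 2.58 mm = 0.00258 m;  N = 24.6 rpm / 60 = 0.41 rev/s
γ̇ = π·D·N / h = π · 0.057 · 0.41 / 0.00258 = 28.457 s⁻¹
ΔT = η·γ̇²·t_res / (ρ·cp) = 2503 · (28.457)² · 73.6804 / (1194 · 2083) = 60.0478 K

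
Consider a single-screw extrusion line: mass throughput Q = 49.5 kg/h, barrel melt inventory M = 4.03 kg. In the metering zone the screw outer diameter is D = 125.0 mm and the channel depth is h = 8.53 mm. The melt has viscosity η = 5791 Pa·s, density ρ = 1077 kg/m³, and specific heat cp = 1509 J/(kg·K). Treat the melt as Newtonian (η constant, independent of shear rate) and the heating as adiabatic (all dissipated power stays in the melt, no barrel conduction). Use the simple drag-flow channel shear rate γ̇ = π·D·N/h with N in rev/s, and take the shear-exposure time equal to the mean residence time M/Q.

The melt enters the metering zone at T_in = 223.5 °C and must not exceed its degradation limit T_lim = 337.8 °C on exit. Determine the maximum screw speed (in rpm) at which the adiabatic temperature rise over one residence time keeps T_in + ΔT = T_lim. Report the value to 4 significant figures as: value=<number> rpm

Convert throughput: Q = 49.5 kg/h = 49.5/3600 = 0.01375 kg/s
t_res = M / Q_s = 4.03 ÷ 0.01375 = 293.091 s
Convert to metres: D = 0.125 m, h = 0.00853 m
ΔT_a = T_lim − T_in = 337.8 − 223.5 = 114.3 K
Invert ΔT = ηγ̇²t_res/(ρcp) for γ̇: γ̇_max² = ΔT_a ρ cp / (η t_res) = 114.3·1077·1509 / (5791·293.091) = 109.445 s⁻²
Take the square root: γ̇_max = √(109.445) = 10.4616 s⁻¹
N_max = γ̇_max h / (πD) = 10.4616·0.00853/(π·0.125) = 0.227241 rev/s → ×60 = 13.6345 rpm

value=13.63 rpm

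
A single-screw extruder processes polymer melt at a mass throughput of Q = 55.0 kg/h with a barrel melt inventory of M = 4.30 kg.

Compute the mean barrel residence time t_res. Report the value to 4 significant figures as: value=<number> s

Throughput in SI: Q_s = 55.0 kg/h ÷ 3600 s/h = 0.0152778 kg/s
t_res = M / Q_s = 4.30 ÷ 0.0152778 = 281.455 s

value=281.5 s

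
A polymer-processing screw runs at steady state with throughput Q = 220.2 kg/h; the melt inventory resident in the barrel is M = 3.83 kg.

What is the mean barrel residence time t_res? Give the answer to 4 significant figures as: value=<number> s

value=62.62 s

Throughput in SI: Q_s = 220.2 kg/h ÷ 3600 s/h = 0.0611667 kg/s
t_res = M / Q_s = 3.83 / 0.0611667 = 62.6158 s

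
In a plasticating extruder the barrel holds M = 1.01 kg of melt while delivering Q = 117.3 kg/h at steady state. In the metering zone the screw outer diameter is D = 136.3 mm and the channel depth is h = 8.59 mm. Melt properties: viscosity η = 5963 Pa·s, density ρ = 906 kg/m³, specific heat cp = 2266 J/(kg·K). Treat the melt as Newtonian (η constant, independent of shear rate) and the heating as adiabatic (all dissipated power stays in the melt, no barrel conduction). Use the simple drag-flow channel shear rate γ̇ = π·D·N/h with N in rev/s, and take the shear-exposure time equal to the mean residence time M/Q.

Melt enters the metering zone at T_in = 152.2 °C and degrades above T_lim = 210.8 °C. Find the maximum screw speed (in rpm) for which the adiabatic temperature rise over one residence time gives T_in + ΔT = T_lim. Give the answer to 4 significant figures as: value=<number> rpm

Throughput in SI: Q_s = 117.3 kg/h ÷ 3600 s/h = 0.0325833 kg/s
t_res = M / Q_s = 1.01 ÷ 0.0325833 = 30.9974 s
Geometry in SI: D = 136.3 mm → 0.1363 m, h = 8.59 mm → 0.00859 m
ΔT_a = T_lim − T_in = 210.8 − 152.2 = 58.6 K
γ̇_max² = ΔT_a·ρ·cp / (η·t_res) = [58.6 × 906 × 2266] / [5963 × 30.9974] = 650.871 s⁻²
γ̇_max = √650.871 = 25.5122 s⁻¹
N_max = γ̇_max h / (πD) = 25.5122·0.00859/(π·0.1363) = 0.511794 rev/s → ×60 = 30.7076 rpm

value=30.71 rpm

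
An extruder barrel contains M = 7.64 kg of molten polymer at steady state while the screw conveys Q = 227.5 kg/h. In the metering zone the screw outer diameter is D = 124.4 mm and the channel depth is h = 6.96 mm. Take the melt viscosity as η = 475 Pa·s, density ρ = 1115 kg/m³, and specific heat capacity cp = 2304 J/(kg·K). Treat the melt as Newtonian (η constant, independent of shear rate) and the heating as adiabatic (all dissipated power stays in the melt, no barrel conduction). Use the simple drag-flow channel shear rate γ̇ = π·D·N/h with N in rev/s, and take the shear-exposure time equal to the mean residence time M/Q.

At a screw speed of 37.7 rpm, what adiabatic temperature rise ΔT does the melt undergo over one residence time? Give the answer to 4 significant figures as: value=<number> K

Throughput in SI: Q_s = 227.5 kg/h ÷ 3600 s/h = 0.0631944 kg/s
t_res = M / Q_s = 7.64 ÷ 0.0631944 = 120.897 s
Convert to SI: D = 0.1244 m, h = 0.00696 m, N = 37.7/60 = 0.628333 rev/s
Shear rate: γ̇ = πDN/h = π·0.1244·0.628333/0.00696 = 35.2818 s⁻¹
Adiabatic rise: ΔT = η γ̇² t_res / (ρ cp) = 475·(35.2818)²·120.897 / (1115·2304) = 27.8261 K

value=27.83 K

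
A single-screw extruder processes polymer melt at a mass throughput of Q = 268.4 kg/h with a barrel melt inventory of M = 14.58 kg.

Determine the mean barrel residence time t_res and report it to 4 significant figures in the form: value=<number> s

value=195.6 s

Q_s = Q / 3600 = 268.4 / 3600 = 0.0745556 kg/s
t_res = M / Q_s = 14.58 / 0.0745556 = 195.559 s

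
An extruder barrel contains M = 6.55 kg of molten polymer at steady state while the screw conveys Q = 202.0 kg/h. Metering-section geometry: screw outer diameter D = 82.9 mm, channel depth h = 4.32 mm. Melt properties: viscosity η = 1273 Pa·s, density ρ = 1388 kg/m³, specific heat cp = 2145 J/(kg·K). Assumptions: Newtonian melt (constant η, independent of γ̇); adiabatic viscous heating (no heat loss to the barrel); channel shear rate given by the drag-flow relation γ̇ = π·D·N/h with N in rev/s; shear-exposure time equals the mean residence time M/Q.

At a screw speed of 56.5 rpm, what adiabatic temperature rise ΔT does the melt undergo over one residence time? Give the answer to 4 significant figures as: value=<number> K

value=160.9 K

Q_s = Q / 3600 = 202.0 / 3600 = 0.0561111 kg/s
Mean residence time: t_res = M/Q_s = 6.55 kg / 0.0561111 kg/s = 116.733 s
Convert to SI: D = 0.0829 m, h = 0.00432 m, N = 56.5/60 = 0.941667 rev/s
γ̇ = π D N / h = (π)(0.0829)(0.941667) / 0.00432 = 56.7699 s⁻¹
Adiabatic rise: ΔT = η γ̇² t_res / (ρ cp) = 1273·(56.7699)²·116.733 / (1388·2145) = 160.857 K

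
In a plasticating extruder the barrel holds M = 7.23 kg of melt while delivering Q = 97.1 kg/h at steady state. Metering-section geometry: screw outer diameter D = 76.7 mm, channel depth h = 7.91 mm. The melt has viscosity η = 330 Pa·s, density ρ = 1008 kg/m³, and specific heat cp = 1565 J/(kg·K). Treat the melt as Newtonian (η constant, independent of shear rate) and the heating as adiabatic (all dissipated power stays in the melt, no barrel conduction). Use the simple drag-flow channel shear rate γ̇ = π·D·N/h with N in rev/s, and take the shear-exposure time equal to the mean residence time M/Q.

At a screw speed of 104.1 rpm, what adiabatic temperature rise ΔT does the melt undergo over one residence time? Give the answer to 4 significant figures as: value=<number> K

value=156.6 K

Convert throughput: Q = 97.1 kg/h = 97.1/3600 = 0.0269722 kg/s
t_res = M / Q_s = 7.23 / 0.0269722 = 268.054 s
Geometry in metres: D = 76.7 mm → 0.0767 m, h = 7.91 mm → 0.00791 m; screw speed N = 104.1 rpm = 1.735 rev/s
γ̇ = π·D·N / h = π · 0.0767 · 1.735 / 0.00791 = 52.8528 s⁻¹
ΔT = η·γ̇²·t_res/(ρ·cp) = [330 × 52.8528² × 268.054] / [1008 × 1565] = 156.638 K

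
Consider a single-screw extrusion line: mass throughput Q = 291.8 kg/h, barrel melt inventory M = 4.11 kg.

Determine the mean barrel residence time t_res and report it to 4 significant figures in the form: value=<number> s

value=50.71 s

Convert throughput: Q = 291.8 kg/h = 291.8/3600 = 0.0810556 kg/s
Mean residence time: t_res = M/Q_s = 4.11 kg / 0.0810556 kg/s = 50.706 s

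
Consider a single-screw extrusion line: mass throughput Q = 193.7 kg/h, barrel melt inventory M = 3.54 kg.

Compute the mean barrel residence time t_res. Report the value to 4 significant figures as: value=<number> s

value=65.79 s

Q_s = Q / 3600 = 193.7 / 3600 = 0.0538056 kg/s
t_res = M / Q_s = 3.54 ÷ 0.0538056 = 65.7925 s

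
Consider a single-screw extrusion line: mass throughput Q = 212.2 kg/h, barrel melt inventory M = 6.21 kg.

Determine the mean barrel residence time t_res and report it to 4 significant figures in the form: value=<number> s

Throughput in SI: Q_s = 212.2 kg/h ÷ 3600 s/h = 0.0589444 kg/s
t_res = M / Q_s = 6.21 / 0.0589444 = 105.353 s

value=105.4 s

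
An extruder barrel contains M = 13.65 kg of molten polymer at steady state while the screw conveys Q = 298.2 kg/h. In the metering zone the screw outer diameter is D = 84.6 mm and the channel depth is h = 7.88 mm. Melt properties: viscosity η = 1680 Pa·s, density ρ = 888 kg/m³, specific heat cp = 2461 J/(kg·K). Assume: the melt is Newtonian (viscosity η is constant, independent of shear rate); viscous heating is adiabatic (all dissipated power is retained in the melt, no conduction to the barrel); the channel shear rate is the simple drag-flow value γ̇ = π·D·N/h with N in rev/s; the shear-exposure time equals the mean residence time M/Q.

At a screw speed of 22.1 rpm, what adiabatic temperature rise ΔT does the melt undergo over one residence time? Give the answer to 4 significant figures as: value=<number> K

value=19.55 K

Throughput in SI: Q_s = 298.2 kg/h ÷ 3600 s/h = 0.0828333 kg/s
t_res = M / Q_s = 13.65 ÷ 0.0828333 = 164.789 s
D = 84.6 mm = 0.0846 m;  h = 7.88 mm = 0.00788 m;  N = 22.1 rpm / 60 = 0.368333 rev/s
Shear rate: γ̇ = πDN/h = π·0.0846·0.368333/0.00788 = 12.4232 s⁻¹
ΔT = η·γ̇²·t_res/(ρ·cp) = [1680 × 12.4232² × 164.789] / [888 × 2461] = 19.5516 K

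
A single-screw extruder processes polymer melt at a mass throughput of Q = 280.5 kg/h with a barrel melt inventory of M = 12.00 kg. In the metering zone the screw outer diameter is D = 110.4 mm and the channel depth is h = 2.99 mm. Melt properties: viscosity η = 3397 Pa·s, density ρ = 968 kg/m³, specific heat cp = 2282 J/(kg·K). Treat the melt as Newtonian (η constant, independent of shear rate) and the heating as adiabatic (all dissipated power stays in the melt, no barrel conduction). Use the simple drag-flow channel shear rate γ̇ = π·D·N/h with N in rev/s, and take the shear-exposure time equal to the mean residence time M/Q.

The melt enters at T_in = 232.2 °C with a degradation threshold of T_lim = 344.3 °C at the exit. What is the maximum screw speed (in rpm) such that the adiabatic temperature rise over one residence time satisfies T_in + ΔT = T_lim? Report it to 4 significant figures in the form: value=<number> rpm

Throughput in SI: Q_s = 280.5 kg/h ÷ 3600 s/h = 0.0779167 kg/s
t_res = M / Q_s = 12.00 ÷ 0.0779167 = 154.011 s
Convert to metres: D = 0.1104 m, h = 0.00299 m
ΔT_a = T_lim − T_in = 344.3 °C − 232.2 °C = 112.1 K
γ̇_max² = ΔT_a·ρ·cp/(η·t_res) = 112.1·968·2282/(3397·154.011) = 473.315 s⁻²
γ̇_max = √473.315 = 21.7558 s⁻¹
Solve γ̇ = πDN/h for N: N_max = γ̇_max·h/(π·D) = 21.7558 × 0.00299 / (π × 0.1104) = 0.187554 rev/s = 11.2533 rpm

value=11.25 rpm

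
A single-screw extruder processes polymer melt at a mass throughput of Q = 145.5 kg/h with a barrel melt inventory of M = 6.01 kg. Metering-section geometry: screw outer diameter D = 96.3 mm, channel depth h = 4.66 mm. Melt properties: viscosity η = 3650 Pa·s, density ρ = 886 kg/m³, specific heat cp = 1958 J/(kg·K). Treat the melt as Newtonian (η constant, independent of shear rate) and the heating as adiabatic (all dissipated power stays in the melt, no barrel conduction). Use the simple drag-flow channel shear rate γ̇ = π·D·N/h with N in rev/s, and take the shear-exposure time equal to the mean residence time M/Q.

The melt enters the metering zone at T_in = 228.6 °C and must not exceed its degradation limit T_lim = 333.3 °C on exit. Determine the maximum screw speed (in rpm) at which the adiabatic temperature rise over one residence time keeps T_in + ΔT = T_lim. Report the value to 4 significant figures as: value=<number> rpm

value=16.91 rpm

Throughput in SI: Q_s = 145.5 kg/h ÷ 3600 s/h = 0.0404167 kg/s
Mean residence time: t_res = M/Q_s = 6.01 kg / 0.0404167 kg/s = 148.701 s
Geometry in SI: D = 96.3 mm → 0.0963 m, h = 4.66 mm → 0.00466 m
Allowable rise: ΔT_a = T_lim − T_in = 333.3 − 228.6 = 104.7 K
γ̇_max² = ΔT_a·ρ·cp / (η·t_res) = [104.7 × 886 × 1958] / [3650 × 148.701] = 334.646 s⁻²
γ̇_max = √334.646 = 18.2933 s⁻¹
N_max = γ̇_max h / (πD) = 18.2933·0.00466/(π·0.0963) = 0.281775 rev/s → ×60 = 16.9065 rpm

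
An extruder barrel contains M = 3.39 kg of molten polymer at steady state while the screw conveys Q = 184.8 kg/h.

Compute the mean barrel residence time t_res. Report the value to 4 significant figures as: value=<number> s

Q_s = Q / 3600 = 184.8 / 3600 = 0.0513333 kg/s
t_res = M / Q_s = 3.39 ÷ 0.0513333 = 66.039 s

value=66.04 s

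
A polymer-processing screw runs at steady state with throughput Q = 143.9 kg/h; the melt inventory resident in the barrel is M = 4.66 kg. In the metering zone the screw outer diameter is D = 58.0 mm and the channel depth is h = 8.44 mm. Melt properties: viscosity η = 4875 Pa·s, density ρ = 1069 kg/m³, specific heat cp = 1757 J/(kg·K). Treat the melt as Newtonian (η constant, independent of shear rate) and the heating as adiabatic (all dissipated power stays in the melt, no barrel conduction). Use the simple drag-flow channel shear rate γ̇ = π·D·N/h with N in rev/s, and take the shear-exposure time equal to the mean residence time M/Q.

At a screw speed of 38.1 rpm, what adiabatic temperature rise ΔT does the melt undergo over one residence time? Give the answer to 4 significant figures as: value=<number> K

value=56.87 K

Q_s = Q / 3600 = 143.9 / 3600 = 0.0399722 kg/s
t_res = M / Q_s = 4.66 / 0.0399722 = 116.581 s
D = 58.0 mm = 0.058 m;  h = 8.44 mm = 0.00844 m;  N = 38.1 rpm / 60 = 0.635 rev/s
γ̇ = π·D·N / h = π · 0.058 · 0.635 / 0.00844 = 13.7091 s⁻¹
ΔT = η·γ̇²·t_res/(ρ·cp) = [4875 × 13.7091² × 116.581] / [1069 × 1757] = 56.8684 K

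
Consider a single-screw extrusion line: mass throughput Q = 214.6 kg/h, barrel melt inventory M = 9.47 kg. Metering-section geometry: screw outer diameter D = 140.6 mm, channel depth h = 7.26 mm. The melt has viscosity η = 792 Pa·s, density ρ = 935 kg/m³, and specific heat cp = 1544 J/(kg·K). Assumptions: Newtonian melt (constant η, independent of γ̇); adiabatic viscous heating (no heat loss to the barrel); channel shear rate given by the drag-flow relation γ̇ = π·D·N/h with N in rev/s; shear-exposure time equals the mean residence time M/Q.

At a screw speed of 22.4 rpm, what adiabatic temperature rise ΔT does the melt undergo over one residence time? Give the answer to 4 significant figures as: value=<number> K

Convert throughput: Q = 214.6 kg/h = 214.6/3600 = 0.0596111 kg/s
t_res = M / Q_s = 9.47 / 0.0596111 = 158.863 s
Convert to SI: D = 0.1406 m, h = 0.00726 m, N = 22.4/60 = 0.373333 rev/s
Shear rate: γ̇ = πDN/h = π·0.1406·0.373333/0.00726 = 22.7141 s⁻¹
ΔT = η·γ̇²·t_res / (ρ·cp) = 792 · (22.7141)² · 158.863 / (935 · 1544) = 44.9655 K

value=44.97 K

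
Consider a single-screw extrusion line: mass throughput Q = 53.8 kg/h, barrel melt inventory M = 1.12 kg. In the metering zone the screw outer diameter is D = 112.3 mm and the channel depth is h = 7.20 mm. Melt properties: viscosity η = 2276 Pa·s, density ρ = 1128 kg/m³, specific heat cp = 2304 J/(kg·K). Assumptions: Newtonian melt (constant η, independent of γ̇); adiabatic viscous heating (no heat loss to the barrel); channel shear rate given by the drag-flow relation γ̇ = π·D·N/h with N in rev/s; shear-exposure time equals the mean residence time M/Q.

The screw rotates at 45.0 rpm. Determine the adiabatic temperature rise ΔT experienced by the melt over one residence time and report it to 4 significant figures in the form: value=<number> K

value=88.64 K

Convert throughput: Q = 53.8 kg/h = 53.8/3600 = 0.0149444 kg/s
Mean residence time: t_res = M/Q_s = 1.12 kg / 0.0149444 kg/s = 74.9442 s
Convert to SI: D = 0.1123 m, h = 0.0072 m, N = 45.0/60 = 0.75 rev/s
Shear rate: γ̇ = πDN/h = π·0.1123·0.75/0.0072 = 36.7501 s⁻¹
Adiabatic rise: ΔT = η γ̇² t_res / (ρ cp) = 2276·(36.7501)²·74.9442 / (1128·2304) = 88.6412 K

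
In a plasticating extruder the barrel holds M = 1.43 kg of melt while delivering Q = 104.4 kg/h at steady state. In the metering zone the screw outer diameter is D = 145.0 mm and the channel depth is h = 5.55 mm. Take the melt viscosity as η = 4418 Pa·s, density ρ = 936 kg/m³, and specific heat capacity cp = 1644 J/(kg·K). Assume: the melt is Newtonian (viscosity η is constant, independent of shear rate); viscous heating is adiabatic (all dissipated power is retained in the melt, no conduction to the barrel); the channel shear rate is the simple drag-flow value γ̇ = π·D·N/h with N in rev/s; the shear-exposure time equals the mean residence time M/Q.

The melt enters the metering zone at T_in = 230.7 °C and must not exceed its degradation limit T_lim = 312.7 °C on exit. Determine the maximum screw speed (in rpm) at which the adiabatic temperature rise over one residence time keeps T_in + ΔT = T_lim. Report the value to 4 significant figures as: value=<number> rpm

Q_s = Q / 3600 = 104.4 / 3600 = 0.029 kg/s
t_res = M / Q_s = 1.43 / 0.029 = 49.3103 s
Convert to metres: D = 0.145 m, h = 0.00555 m
ΔT_a = T_lim − T_in = 312.7 °C − 230.7 °C = 82 K
γ̇_max² = ΔT_a·ρ·cp/(η·t_res) = 82·936·1644/(4418·49.3103) = 579.199 s⁻²
γ̇_max = sqrt(579.199) = 24.0666 s⁻¹
Solve γ̇ = πDN/h for N: N_max = γ̇_max·h/(π·D) = 24.0666 × 0.00555 / (π × 0.145) = 0.293217 rev/s = 17.593 rpm

value=17.59 rpm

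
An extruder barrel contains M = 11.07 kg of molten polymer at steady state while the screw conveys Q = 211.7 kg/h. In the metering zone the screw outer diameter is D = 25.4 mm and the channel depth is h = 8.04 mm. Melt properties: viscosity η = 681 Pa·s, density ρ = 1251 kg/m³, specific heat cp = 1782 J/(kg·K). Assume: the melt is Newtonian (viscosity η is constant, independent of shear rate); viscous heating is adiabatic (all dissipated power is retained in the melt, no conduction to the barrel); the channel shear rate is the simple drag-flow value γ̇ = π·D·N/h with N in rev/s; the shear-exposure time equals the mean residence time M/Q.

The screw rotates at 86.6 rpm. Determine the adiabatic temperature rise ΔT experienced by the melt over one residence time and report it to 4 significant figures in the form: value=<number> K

value=11.80 K

Q_s = Q / 3600 = 211.7 / 3600 = 0.0588056 kg/s
t_res = M / Q_s = 11.07 ÷ 0.0588056 = 188.248 s
Convert to SI: D = 0.0254 m, h = 0.00804 m, N = 86.6/60 = 1.44333 rev/s
γ̇ = π·D·N / h = π · 0.0254 · 1.44333 / 0.00804 = 14.325 s⁻¹
Adiabatic rise: ΔT = η γ̇² t_res / (ρ cp) = 681·(14.325)²·188.248 / (1251·1782) = 11.8005 K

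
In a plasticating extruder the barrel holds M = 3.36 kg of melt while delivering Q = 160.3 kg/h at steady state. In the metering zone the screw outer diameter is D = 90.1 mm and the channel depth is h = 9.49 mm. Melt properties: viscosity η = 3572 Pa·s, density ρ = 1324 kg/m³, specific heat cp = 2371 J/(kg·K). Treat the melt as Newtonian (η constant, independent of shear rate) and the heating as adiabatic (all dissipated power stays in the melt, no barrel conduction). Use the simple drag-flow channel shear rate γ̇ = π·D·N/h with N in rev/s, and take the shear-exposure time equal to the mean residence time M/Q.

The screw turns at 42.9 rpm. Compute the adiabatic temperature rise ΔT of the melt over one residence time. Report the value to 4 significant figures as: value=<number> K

value=39.05 K

Convert throughput: Q = 160.3 kg/h = 160.3/3600 = 0.0445278 kg/s
t_res = M / Q_s = 3.36 / 0.0445278 = 75.4585 s
Convert to SI: D = 0.0901 m, h = 0.00949 m, N = 42.9/60 = 0.715 rev/s
γ̇ = π D N / h = (π)(0.0901)(0.715) / 0.00949 = 21.3262 s⁻¹
Adiabatic rise: ΔT = η γ̇² t_res / (ρ cp) = 3572·(21.3262)²·75.4585 / (1324·2371) = 39.0507 K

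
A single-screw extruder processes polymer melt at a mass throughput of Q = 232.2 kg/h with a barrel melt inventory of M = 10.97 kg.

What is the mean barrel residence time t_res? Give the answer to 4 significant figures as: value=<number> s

Throughput in SI: Q_s = 232.2 kg/h ÷ 3600 s/h = 0.0645 kg/s
Mean residence time: t_res = M/Q_s = 10.97 kg / 0.0645 kg/s = 170.078 s

value=170.1 s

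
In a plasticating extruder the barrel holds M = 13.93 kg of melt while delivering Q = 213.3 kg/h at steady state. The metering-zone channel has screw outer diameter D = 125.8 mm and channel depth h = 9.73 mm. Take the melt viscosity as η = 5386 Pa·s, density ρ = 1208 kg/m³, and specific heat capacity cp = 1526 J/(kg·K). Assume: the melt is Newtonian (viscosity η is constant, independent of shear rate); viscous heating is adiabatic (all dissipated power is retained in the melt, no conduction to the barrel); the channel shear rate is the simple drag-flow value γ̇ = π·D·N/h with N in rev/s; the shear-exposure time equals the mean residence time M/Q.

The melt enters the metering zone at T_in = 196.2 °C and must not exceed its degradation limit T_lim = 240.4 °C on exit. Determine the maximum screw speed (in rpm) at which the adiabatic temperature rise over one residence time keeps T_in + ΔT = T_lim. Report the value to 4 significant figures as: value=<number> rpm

Throughput in SI: Q_s = 213.3 kg/h ÷ 3600 s/h = 0.05925 kg/s
t_res = M / Q_s = 13.93 / 0.05925 = 235.105 s
Convert to metres: D = 0.1258 m, h = 0.00973 m
Allowable rise: ΔT_a = T_lim − T_in = 240.4 − 196.2 = 44.2 K
Invert ΔT = ηγ̇²t_res/(ρcp) for γ̇: γ̇_max² = ΔT_a ρ cp / (η t_res) = 44.2·1208·1526 / (5386·235.105) = 64.345 s⁻²
γ̇_max = √64.345 = 8.02153 s⁻¹
Solve γ̇ = πDN/h for N: N_max = γ̇_max·h/(π·D) = 8.02153 × 0.00973 / (π × 0.1258) = 0.197488 rev/s = 11.8493 rpm

value=11.85 rpm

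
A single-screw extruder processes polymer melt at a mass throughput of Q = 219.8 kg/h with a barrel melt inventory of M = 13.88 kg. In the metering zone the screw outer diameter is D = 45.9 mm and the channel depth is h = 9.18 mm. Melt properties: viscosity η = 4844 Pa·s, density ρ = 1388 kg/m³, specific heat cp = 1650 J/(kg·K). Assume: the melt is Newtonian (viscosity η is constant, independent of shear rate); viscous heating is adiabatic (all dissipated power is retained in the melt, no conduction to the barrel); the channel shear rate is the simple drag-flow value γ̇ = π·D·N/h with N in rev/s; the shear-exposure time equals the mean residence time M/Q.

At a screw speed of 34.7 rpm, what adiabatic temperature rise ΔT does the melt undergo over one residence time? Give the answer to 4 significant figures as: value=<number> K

Convert throughput: Q = 219.8 kg/h = 219.8/3600 = 0.0610556 kg/s
t_res = M / Q_s = 13.88 ÷ 0.0610556 = 227.334 s
Geometry in metres: D = 45.9 mm → 0.0459 m, h = 9.18 mm → 0.00918 m; screw speed N = 34.7 rpm = 0.578333 rev/s
Shear rate: γ̇ = πDN/h = π·0.0459·0.578333/0.00918 = 9.08444 s⁻¹
ΔT = η·γ̇²·t_res/(ρ·cp) = [4844 × 9.08444² × 227.334] / [1388 × 1650] = 39.6818 K

value=39.68 K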